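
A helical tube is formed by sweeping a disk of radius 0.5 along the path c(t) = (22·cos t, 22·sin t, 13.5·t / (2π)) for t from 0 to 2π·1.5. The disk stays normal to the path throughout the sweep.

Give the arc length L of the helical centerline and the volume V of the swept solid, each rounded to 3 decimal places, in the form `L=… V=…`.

L=208.332 V=163.623

2πR = 2π·22 = 138.230077
per-turn = √(138.230077² + 13.5²) = √(19107.5541 + 182.25) = √19289.8041 = 138.887739
L = 1.5 × 138.887739 = 208.331609
V = π·0.5² × L = 0.785398 × 208.331609 = 163.623263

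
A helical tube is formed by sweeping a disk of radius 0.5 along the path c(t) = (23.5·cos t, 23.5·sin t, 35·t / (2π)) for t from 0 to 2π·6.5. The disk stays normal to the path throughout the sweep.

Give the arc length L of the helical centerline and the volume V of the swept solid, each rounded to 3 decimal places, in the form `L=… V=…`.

L=986.351 V=774.679

2πR = 2π·23.5 = 147.654855
per-turn = √(147.654855² + 35²) = √(21801.9561 + 1225) = √23026.9561 = 151.746355
L = 6.5 × 151.746355 = 986.351305
V = π·0.5² × L = 0.785398 × 986.351305 = 774.678503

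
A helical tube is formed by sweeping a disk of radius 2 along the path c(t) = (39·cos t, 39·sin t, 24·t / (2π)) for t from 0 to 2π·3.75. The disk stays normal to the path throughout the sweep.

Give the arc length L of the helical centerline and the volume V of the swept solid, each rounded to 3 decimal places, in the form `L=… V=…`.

2πR = 2π·39 = 245.044227
per-turn = √(245.044227² + 24²) = √(60046.6732 + 576) = √60622.6732 = 246.216720
L = 3.75 × 246.216720 = 923.312700
V = π·2² × L = 12.566371 × 923.312700 = 11602.689578

L=923.313 V=11602.690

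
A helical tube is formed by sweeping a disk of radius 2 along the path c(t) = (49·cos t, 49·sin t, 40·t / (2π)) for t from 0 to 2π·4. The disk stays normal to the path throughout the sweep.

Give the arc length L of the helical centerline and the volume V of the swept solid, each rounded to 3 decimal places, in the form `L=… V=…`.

2πR = 2π·49 = 307.876080
per-turn = √(307.876080² + 40²) = √(94787.6807 + 1600) = √96387.6807 = 310.463654
L = 4 × 310.463654 = 1241.854617
V = π·2² × L = 12.566371 × 1241.854617 = 15605.605371

L=1241.855 V=15605.605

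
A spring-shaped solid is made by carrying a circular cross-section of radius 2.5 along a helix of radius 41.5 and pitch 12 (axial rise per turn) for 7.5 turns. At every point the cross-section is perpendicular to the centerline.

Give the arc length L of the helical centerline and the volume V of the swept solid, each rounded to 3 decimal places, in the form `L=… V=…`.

2πR = 2π·41.5 = 260.752190
per-turn = √(260.752190² + 12²) = √(67991.7047 + 144) = √68135.7047 = 261.028168
L = 7.5 × 261.028168 = 1957.711263
V = π·2.5² × L = 19.634954 × 1957.711263 = 38439.570766

L=1957.711 V=38439.571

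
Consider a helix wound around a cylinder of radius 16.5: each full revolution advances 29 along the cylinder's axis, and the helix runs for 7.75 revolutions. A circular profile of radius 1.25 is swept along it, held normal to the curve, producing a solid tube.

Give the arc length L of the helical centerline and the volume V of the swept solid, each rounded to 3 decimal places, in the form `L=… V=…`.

L=834.305 V=4095.383

2πR = 2π·16.5 = 103.672558
per-turn = √(103.672558² + 29²) = √(10747.9992 + 841) = √11588.9992 = 107.652214
L = 7.75 × 107.652214 = 834.304659
V = π·1.25² × L = 4.908739 × 834.304659 = 4095.383418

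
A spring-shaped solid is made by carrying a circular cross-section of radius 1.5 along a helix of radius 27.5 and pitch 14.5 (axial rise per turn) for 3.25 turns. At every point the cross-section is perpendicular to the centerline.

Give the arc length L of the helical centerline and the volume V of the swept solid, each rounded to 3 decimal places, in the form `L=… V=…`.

2πR = 2π·27.5 = 172.787596
per-turn = √(172.787596² + 14.5²) = √(29855.5533 + 210.25) = √30065.8033 = 173.394935
L = 3.25 × 173.394935 = 563.533537
V = π·1.5² × L = 7.068583 × 563.533537 = 3983.383846

L=563.534 V=3983.384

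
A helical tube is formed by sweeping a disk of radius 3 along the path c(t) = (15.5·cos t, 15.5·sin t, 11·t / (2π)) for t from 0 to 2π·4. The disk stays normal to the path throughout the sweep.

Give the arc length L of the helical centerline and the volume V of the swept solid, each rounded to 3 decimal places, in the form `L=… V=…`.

L=392.034 V=11084.514

2πR = 2π·15.5 = 97.389372
per-turn = √(97.389372² + 11²) = √(9484.6898 + 121) = √9605.6898 = 98.008621
L = 4 × 98.008621 = 392.034485
V = π·3² × L = 28.274334 × 392.034485 = 11084.513917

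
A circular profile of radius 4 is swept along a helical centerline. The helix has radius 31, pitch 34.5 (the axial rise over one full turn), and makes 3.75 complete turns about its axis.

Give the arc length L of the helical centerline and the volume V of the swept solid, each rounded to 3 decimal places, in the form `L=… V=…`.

2πR = 2π·31 = 194.778745
per-turn = √(194.778745² + 34.5²) = √(37938.7593 + 1190.25) = √39129.0093 = 197.810539
L = 3.75 × 197.810539 = 741.789521
V = π·4² × L = 50.265482 × 741.789521 = 37286.408157

L=741.790 V=37286.408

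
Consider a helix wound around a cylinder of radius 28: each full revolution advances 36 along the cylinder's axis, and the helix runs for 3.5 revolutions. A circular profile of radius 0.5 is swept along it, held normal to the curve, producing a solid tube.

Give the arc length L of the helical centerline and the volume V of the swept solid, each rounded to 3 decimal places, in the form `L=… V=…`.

2πR = 2π·28 = 175.929189
per-turn = √(175.929189² + 36²) = √(30951.0794 + 1296) = √32247.0794 = 179.574718
L = 3.5 × 179.574718 = 628.511514
V = π·0.5² × L = 0.785398 × 628.511514 = 493.631788

L=628.512 V=493.632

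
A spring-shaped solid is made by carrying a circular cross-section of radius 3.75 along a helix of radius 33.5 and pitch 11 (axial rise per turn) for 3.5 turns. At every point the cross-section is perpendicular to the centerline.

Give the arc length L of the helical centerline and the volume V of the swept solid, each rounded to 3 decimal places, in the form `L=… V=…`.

2πR = 2π·33.5 = 210.486708
per-turn = √(210.486708² + 11²) = √(44304.6542 + 121) = √44425.6542 = 210.773941
L = 3.5 × 210.773941 = 737.708793
V = π·3.75² × L = 44.178647 × 737.708793 = 32590.976131

L=737.709 V=32590.976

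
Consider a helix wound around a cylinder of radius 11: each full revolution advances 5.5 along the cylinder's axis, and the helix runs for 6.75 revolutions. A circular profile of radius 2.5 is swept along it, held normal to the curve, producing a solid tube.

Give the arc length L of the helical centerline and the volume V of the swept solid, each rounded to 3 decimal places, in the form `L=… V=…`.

2πR = 2π·11 = 69.115038
per-turn = √(69.115038² + 5.5²) = √(4776.8885 + 30.25) = √4807.1385 = 69.333531
L = 6.75 × 69.333531 = 468.001335
V = π·2.5² × L = 19.634954 × 468.001335 = 9189.184718

L=468.001 V=9189.185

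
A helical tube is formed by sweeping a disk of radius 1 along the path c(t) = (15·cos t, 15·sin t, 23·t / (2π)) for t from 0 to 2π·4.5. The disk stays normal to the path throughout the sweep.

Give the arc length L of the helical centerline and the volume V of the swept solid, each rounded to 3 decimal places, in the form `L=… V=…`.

2πR = 2π·15 = 94.247780
per-turn = √(94.247780² + 23²) = √(8882.6440 + 529) = √9411.6440 = 97.013628
L = 4.5 × 97.013628 = 436.561325
V = π·1² × L = 3.141593 × 436.561325 = 1371.497850

L=436.561 V=1371.498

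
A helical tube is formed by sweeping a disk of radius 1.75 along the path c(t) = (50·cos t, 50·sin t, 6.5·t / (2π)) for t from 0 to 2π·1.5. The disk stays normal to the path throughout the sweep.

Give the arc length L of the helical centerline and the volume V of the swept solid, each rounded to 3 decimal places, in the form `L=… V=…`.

2πR = 2π·50 = 314.159265
per-turn = √(314.159265² + 6.5²) = √(98696.0440 + 42.25) = √98738.2940 = 314.226501
L = 1.5 × 314.226501 = 471.339752
V = π·1.75² × L = 9.621128 × 471.339752 = 4534.819848

L=471.340 V=4534.820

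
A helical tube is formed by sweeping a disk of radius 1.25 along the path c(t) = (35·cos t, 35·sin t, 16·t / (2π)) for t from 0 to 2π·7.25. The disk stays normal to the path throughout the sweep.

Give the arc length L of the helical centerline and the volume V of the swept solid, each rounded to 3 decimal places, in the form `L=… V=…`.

2πR = 2π·35 = 219.911486
per-turn = √(219.911486² + 16²) = √(48361.0616 + 256) = √48617.0616 = 220.492770
L = 7.25 × 220.492770 = 1598.572582
V = π·1.25² × L = 4.908739 × 1598.572582 = 7846.974810

L=1598.573 V=7846.975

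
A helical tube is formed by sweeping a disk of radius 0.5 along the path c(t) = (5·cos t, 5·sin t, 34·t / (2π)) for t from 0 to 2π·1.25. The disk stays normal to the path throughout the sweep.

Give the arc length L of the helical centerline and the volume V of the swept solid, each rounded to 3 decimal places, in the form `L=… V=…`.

2πR = 2π·5 = 31.415927
per-turn = √(31.415927² + 34²) = √(986.9604 + 1156) = √2142.9604 = 46.292121
L = 1.25 × 46.292121 = 57.865151
V = π·0.5² × L = 0.785398 × 57.865151 = 45.447183

L=57.865 V=45.447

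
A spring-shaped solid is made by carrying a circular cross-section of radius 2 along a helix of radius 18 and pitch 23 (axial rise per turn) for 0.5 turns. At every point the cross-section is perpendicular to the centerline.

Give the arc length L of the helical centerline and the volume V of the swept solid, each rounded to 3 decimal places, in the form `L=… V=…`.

L=57.706 V=725.157

2πR = 2π·18 = 113.097336
per-turn = √(113.097336² + 23²) = √(12791.0073 + 529) = √13320.0073 = 115.412336
L = 0.5 × 115.412336 = 57.706168
V = π·2² × L = 12.566371 × 57.706168 = 725.157094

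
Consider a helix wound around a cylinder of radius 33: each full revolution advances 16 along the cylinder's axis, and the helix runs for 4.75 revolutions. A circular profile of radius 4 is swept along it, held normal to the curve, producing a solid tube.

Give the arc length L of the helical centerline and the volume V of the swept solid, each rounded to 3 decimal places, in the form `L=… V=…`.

2πR = 2π·33 = 207.345115
per-turn = √(207.345115² + 16²) = √(42991.9968 + 256) = √43247.9968 = 207.961527
L = 4.75 × 207.961527 = 987.817254
V = π·4² × L = 50.265482 × 987.817254 = 49653.110848

L=987.817 V=49653.111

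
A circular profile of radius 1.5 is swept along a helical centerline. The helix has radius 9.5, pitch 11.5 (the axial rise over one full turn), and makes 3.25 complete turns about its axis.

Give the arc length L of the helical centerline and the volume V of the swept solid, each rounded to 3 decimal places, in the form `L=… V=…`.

L=197.561 V=1396.476

2πR = 2π·9.5 = 59.690260
per-turn = √(59.690260² + 11.5²) = √(3562.9272 + 132.25) = √3695.1772 = 60.787969
L = 3.25 × 60.787969 = 197.560900
V = π·1.5² × L = 7.068583 × 197.560900 = 1396.475709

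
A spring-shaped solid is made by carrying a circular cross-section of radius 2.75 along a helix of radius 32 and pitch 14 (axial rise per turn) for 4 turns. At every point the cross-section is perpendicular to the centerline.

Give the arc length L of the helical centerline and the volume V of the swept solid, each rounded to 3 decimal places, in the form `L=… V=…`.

2πR = 2π·32 = 201.061930
per-turn = √(201.061930² + 14²) = √(40425.8996 + 196) = √40621.8996 = 201.548752
L = 4 × 201.548752 = 806.195010
V = π·2.75² × L = 23.758294 × 806.195010 = 19153.818424

L=806.195 V=19153.818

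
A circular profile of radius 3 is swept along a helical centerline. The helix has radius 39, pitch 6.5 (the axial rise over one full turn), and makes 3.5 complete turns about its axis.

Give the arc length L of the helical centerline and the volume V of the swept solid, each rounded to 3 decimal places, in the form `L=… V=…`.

2πR = 2π·39 = 245.044227
per-turn = √(245.044227² + 6.5²) = √(60046.6732 + 42.25) = √60088.9232 = 245.130421
L = 3.5 × 245.130421 = 857.956473
V = π·3² × L = 28.274334 × 857.956473 = 24258.147763

L=857.956 V=24258.148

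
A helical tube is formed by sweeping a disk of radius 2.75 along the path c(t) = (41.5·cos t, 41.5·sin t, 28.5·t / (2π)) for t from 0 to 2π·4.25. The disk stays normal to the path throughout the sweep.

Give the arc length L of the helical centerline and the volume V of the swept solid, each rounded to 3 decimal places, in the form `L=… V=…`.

2πR = 2π·41.5 = 260.752190
per-turn = √(260.752190² + 28.5²) = √(67991.7047 + 812.25) = √68803.9547 = 262.305079
L = 4.25 × 262.305079 = 1114.796588
V = π·2.75² × L = 23.758294 × 1114.796588 = 26485.665576

L=1114.797 V=26485.666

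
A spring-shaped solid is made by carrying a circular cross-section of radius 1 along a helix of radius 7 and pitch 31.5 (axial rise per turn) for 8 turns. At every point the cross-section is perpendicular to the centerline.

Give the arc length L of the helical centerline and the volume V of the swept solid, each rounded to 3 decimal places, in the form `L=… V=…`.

2πR = 2π·7 = 43.982297
per-turn = √(43.982297² + 31.5²) = √(1934.4425 + 992.25) = √2926.6925 = 54.098914
L = 8 × 54.098914 = 432.791310
V = π·1² × L = 3.141593 × 432.791310 = 1359.653999

L=432.791 V=1359.654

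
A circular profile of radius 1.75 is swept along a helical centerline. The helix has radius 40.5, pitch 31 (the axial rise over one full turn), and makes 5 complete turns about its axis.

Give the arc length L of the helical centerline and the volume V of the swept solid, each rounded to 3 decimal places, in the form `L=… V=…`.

2πR = 2π·40.5 = 254.469005
per-turn = √(254.469005² + 31²) = √(64754.4745 + 961) = √65715.4745 = 256.350296
L = 5 × 256.350296 = 1281.751482
V = π·1.75² × L = 9.621128 × 1281.751482 = 12331.894435

L=1281.751 V=12331.894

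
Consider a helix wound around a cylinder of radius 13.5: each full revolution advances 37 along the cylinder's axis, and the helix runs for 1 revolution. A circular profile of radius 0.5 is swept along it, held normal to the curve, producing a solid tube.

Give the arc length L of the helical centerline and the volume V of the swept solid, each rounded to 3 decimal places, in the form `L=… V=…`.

L=92.542 V=72.682

2πR = 2π·13.5 = 84.823002
per-turn = √(84.823002² + 37²) = √(7194.9416 + 1369) = √8563.9416 = 92.541567
L = 1 × 92.541567 = 92.541567
V = π·0.5² × L = 0.785398 × 92.541567 = 72.681977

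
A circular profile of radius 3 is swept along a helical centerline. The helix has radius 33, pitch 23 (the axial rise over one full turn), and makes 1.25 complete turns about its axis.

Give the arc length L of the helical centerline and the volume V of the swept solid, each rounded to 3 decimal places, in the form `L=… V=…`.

2πR = 2π·33 = 207.345115
per-turn = √(207.345115² + 23²) = √(42991.9968 + 529) = √43520.9968 = 208.616866
L = 1.25 × 208.616866 = 260.771082
V = π·3² × L = 28.274334 × 260.771082 = 7373.128653

L=260.771 V=7373.129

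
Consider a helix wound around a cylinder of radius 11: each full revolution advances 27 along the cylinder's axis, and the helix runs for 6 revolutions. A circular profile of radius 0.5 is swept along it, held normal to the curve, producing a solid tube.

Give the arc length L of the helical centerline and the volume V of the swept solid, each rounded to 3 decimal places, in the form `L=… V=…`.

L=445.210 V=349.667

2πR = 2π·11 = 69.115038
per-turn = √(69.115038² + 27²) = √(4776.8885 + 729) = √5505.8885 = 74.201675
L = 6 × 74.201675 = 445.210048
V = π·0.5² × L = 0.785398 × 445.210048 = 349.667154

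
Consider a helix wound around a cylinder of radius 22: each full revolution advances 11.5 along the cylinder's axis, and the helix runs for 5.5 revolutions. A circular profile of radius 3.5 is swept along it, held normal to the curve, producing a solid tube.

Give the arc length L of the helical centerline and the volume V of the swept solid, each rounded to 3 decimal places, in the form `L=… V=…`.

2πR = 2π·22 = 138.230077
per-turn = √(138.230077² + 11.5²) = √(19107.5541 + 132.25) = √19239.8041 = 138.707621
L = 5.5 × 138.707621 = 762.891915
V = π·3.5² × L = 38.484510 × 762.891915 = 29359.521554

L=762.892 V=29359.522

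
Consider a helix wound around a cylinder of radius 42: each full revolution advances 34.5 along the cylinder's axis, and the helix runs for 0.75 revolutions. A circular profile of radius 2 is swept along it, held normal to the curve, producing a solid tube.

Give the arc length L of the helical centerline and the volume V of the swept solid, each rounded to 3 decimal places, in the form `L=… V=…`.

L=199.605 V=2508.305

2πR = 2π·42 = 263.893783
per-turn = √(263.893783² + 34.5²) = √(69639.9287 + 1190.25) = √70830.1787 = 266.139397
L = 0.75 × 266.139397 = 199.604548
V = π·2² × L = 12.566371 × 199.604548 = 2508.304724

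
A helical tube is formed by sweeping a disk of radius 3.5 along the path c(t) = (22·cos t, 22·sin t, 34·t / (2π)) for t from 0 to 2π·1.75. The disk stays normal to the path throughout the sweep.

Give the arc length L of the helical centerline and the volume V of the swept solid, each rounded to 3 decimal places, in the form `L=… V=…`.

2πR = 2π·22 = 138.230077
per-turn = √(138.230077² + 34²) = √(19107.5541 + 1156) = √20263.5541 = 142.350111
L = 1.75 × 142.350111 = 249.112694
V = π·3.5² × L = 38.484510 × 249.112694 = 9586.979979

L=249.113 V=9586.980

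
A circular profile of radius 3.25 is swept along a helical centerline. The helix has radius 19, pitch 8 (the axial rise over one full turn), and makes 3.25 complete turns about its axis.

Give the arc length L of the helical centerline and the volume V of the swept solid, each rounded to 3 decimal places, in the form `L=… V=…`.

2πR = 2π·19 = 119.380521
per-turn = √(119.380521² + 8²) = √(14251.7088 + 64) = √14315.7088 = 119.648271
L = 3.25 × 119.648271 = 388.856881
V = π·3.25² × L = 33.183072 × 388.856881 = 12903.466029

L=388.857 V=12903.466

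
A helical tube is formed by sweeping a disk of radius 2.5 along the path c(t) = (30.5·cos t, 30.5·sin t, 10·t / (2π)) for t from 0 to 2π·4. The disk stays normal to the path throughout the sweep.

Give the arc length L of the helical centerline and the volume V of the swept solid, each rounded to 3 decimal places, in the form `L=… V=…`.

L=767.592 V=15071.625

2πR = 2π·30.5 = 191.637152
per-turn = √(191.637152² + 10²) = √(36724.7980 + 100) = √36824.7980 = 191.897884
L = 4 × 191.897884 = 767.591537
V = π·2.5² × L = 19.634954 × 767.591537 = 15071.624584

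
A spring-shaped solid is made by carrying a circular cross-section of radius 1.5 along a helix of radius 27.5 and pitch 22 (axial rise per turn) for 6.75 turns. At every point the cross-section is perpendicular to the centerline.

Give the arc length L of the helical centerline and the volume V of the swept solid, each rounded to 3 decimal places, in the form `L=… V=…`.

2πR = 2π·27.5 = 172.787596
per-turn = √(172.787596² + 22²) = √(29855.5533 + 484) = √30339.5533 = 174.182529
L = 6.75 × 174.182529 = 1175.732069
V = π·1.5² × L = 7.068583 × 1175.732069 = 8310.760268

L=1175.732 V=8310.760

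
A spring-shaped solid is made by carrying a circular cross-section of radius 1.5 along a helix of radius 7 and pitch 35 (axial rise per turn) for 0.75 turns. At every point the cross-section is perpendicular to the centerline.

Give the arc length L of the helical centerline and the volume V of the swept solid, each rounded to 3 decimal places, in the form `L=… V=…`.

2πR = 2π·7 = 43.982297
per-turn = √(43.982297² + 35²) = √(1934.4425 + 1225) = √3159.4425 = 56.208918
L = 0.75 × 56.208918 = 42.156688
V = π·1.5² × L = 7.068583 × 42.156688 = 297.988071

L=42.157 V=297.988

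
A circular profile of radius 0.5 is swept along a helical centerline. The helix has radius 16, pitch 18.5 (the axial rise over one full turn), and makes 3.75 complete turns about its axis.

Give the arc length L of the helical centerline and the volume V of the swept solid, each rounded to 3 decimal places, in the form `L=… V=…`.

L=383.321 V=301.060

2πR = 2π·16 = 100.530965
per-turn = √(100.530965² + 18.5²) = √(10106.4749 + 342.25) = √10448.7249 = 102.219005
L = 3.75 × 102.219005 = 383.321267
V = π·0.5² × L = 0.785398 × 383.321267 = 301.059819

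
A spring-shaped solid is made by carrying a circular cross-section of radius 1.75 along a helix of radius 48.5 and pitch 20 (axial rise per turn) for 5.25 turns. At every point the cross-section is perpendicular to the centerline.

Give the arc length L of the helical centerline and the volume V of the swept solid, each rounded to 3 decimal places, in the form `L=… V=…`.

L=1603.298 V=15425.534

2πR = 2π·48.5 = 304.734487
per-turn = √(304.734487² + 20²) = √(92863.1078 + 400) = √93263.1078 = 305.390091
L = 5.25 × 305.390091 = 1603.297979
V = π·1.75² × L = 9.621128 × 1603.297979 = 15425.534278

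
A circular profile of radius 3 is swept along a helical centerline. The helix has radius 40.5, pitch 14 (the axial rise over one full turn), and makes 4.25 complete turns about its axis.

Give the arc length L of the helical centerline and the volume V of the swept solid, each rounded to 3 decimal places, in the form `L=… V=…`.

2πR = 2π·40.5 = 254.469005
per-turn = √(254.469005² + 14²) = √(64754.4745 + 196) = √64950.4745 = 254.853830
L = 4.25 × 254.853830 = 1083.128776
V = π·3² × L = 28.274334 × 1083.128776 = 30624.744648

L=1083.129 V=30624.745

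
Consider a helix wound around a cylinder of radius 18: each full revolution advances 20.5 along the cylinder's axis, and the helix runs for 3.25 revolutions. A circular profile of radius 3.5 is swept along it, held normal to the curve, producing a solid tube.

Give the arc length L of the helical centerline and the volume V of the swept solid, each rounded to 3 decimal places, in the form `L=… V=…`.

2πR = 2π·18 = 113.097336
per-turn = √(113.097336² + 20.5²) = √(12791.0073 + 420.25) = √13211.2573 = 114.940234
L = 3.25 × 114.940234 = 373.555759
V = π·3.5² × L = 38.484510 × 373.555759 = 14376.110355

L=373.556 V=14376.110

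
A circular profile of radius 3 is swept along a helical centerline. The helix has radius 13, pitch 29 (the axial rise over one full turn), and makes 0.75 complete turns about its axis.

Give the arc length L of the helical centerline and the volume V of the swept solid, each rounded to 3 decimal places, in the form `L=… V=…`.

L=65.008 V=1838.045

2πR = 2π·13 = 81.681409
per-turn = √(81.681409² + 29²) = √(6671.8526 + 841) = √7512.8526 = 86.676713
L = 0.75 × 86.676713 = 65.007535
V = π·3² × L = 28.274334 × 65.007535 = 1838.044742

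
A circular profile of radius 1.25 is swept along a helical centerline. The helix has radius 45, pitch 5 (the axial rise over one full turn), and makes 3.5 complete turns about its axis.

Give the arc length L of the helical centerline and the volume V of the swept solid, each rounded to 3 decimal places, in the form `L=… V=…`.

2πR = 2π·45 = 282.743339
per-turn = √(282.743339² + 5²) = √(79943.7956 + 25) = √79968.7956 = 282.787545
L = 3.5 × 282.787545 = 989.756408
V = π·1.25² × L = 4.908739 × 989.756408 = 4858.455405

L=989.756 V=4858.455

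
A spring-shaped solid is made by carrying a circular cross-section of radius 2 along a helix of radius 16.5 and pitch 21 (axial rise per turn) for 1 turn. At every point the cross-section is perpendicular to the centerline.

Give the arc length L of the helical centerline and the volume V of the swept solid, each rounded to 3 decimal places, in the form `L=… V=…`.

2πR = 2π·16.5 = 103.672558
per-turn = √(103.672558² + 21²) = √(10747.9992 + 441) = √11188.9992 = 105.778066
L = 1 × 105.778066 = 105.778066
V = π·2² × L = 12.566371 × 105.778066 = 1329.246377

L=105.778 V=1329.246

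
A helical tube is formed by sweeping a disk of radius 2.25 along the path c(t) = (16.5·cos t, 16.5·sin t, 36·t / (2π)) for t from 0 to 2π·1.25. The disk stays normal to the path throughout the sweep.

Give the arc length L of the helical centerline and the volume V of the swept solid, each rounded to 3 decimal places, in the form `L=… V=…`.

L=137.181 V=2181.777

2πR = 2π·16.5 = 103.672558
per-turn = √(103.672558² + 36²) = √(10747.9992 + 1296) = √12043.9992 = 109.745156
L = 1.25 × 109.745156 = 137.181445
V = π·2.25² × L = 15.904313 × 137.181445 = 2181.776606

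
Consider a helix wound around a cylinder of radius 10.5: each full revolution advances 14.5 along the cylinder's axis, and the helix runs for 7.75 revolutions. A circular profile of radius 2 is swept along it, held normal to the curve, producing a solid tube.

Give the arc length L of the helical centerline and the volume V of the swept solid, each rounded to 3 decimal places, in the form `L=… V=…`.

2πR = 2π·10.5 = 65.973446
per-turn = √(65.973446² + 14.5²) = √(4352.4955 + 210.25) = √4562.7455 = 67.548098
L = 7.75 × 67.548098 = 523.497759
V = π·2² × L = 12.566371 × 523.497759 = 6578.466860

L=523.498 V=6578.467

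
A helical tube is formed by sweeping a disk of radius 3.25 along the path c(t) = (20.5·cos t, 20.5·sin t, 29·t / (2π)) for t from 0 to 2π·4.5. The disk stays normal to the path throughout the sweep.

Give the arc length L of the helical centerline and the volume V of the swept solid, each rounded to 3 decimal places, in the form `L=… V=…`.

2πR = 2π·20.5 = 128.805299
per-turn = √(128.805299² + 29²) = √(16590.8050 + 841) = √17431.8050 = 132.029561
L = 4.5 × 132.029561 = 594.133025
V = π·3.25² × L = 33.183072 × 594.133025 = 19715.159181

L=594.133 V=19715.159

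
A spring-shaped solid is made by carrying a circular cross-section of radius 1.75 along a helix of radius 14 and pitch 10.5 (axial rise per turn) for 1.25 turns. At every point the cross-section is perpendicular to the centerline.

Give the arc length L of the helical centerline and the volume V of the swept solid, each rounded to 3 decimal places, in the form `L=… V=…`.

L=110.736 V=1065.408

2πR = 2π·14 = 87.964594
per-turn = √(87.964594² + 10.5²) = √(7737.7699 + 110.25) = √7848.0199 = 88.589050
L = 1.25 × 88.589050 = 110.736313
V = π·1.75² × L = 9.621128 × 110.736313 = 1065.408186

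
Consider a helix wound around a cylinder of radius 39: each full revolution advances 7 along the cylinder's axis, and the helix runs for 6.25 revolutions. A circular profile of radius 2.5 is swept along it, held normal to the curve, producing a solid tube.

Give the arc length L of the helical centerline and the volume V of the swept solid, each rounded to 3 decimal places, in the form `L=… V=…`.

L=1532.151 V=30083.718

2πR = 2π·39 = 245.044227
per-turn = √(245.044227² + 7²) = √(60046.6732 + 49) = √60095.6732 = 245.144189
L = 6.25 × 245.144189 = 1532.151178
V = π·2.5² × L = 19.634954 × 1532.151178 = 30083.718039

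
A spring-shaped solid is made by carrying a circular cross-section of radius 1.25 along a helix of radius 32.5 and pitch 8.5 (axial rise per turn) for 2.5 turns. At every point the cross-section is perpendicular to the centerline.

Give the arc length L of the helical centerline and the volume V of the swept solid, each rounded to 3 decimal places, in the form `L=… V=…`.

2πR = 2π·32.5 = 204.203522
per-turn = √(204.203522² + 8.5²) = √(41699.0786 + 72.25) = √41771.3286 = 204.380353
L = 2.5 × 204.380353 = 510.950882
V = π·1.25² × L = 4.908739 × 510.950882 = 2508.124276

L=510.951 V=2508.124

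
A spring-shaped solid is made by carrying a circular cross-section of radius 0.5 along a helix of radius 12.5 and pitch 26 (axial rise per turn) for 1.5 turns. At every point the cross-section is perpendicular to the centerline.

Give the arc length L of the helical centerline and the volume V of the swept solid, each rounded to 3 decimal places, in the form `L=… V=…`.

2πR = 2π·12.5 = 78.539816
per-turn = √(78.539816² + 26²) = √(6168.5028 + 676) = √6844.5028 = 82.731510
L = 1.5 × 82.731510 = 124.097265
V = π·0.5² × L = 0.785398 × 124.097265 = 97.465764

L=124.097 V=97.466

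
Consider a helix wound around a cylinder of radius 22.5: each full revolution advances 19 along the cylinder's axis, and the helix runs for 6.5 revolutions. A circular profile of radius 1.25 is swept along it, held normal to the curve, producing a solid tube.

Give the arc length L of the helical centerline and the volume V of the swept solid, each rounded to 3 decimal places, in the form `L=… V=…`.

L=927.178 V=4551.273

2πR = 2π·22.5 = 141.371669
per-turn = √(141.371669² + 19²) = √(19985.9489 + 361) = √20346.9489 = 142.642732
L = 6.5 × 142.642732 = 927.177756
V = π·1.25² × L = 4.908739 × 927.177756 = 4551.273168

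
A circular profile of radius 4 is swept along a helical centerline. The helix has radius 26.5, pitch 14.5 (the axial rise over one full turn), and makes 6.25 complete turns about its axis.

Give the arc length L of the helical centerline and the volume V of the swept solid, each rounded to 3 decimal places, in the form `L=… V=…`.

L=1044.591 V=52506.878

2πR = 2π·26.5 = 166.504411
per-turn = √(166.504411² + 14.5²) = √(27723.7188 + 210.25) = √27933.9688 = 167.134583
L = 6.25 × 167.134583 = 1044.591142
V = π·4² × L = 50.265482 × 1044.591142 = 52506.877744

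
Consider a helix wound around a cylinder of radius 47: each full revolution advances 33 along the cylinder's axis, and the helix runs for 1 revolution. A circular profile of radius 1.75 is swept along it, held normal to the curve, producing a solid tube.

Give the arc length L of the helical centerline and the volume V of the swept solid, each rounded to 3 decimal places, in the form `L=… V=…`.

2πR = 2π·47 = 295.309709
per-turn = √(295.309709² + 33²) = √(87207.8245 + 1089) = √88296.8245 = 297.147816
L = 1 × 297.147816 = 297.147816
V = π·1.75² × L = 9.621128 × 297.147816 = 2858.897024

L=297.148 V=2858.897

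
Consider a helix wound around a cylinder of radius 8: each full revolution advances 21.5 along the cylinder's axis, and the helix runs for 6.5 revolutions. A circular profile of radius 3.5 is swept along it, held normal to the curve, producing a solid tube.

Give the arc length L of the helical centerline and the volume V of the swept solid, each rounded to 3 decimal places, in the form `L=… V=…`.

2πR = 2π·8 = 50.265482
per-turn = √(50.265482² + 21.5²) = √(2526.6187 + 462.25) = √2988.8687 = 54.670547
L = 6.5 × 54.670547 = 355.358557
V = π·3.5² × L = 38.484510 × 355.358557 = 13675.799925

L=355.359 V=13675.800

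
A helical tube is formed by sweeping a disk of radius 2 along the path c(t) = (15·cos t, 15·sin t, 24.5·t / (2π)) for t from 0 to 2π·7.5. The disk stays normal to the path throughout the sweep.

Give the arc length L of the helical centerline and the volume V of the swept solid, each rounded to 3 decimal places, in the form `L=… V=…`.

L=730.351 V=9177.863

2πR = 2π·15 = 94.247780
per-turn = √(94.247780² + 24.5²) = √(8882.6440 + 600.25) = √9482.8940 = 97.380152
L = 7.5 × 97.380152 = 730.351138
V = π·2² × L = 12.566371 × 730.351138 = 9177.863083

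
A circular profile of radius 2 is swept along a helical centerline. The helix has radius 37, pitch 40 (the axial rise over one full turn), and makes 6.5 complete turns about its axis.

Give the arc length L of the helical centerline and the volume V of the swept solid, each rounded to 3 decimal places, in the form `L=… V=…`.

L=1533.311 V=19268.150

2πR = 2π·37 = 232.477856
per-turn = √(232.477856² + 40²) = √(54045.9537 + 1600) = √55645.9537 = 235.893946
L = 6.5 × 235.893946 = 1533.310648
V = π·2² × L = 12.566371 × 1533.310648 = 19268.149872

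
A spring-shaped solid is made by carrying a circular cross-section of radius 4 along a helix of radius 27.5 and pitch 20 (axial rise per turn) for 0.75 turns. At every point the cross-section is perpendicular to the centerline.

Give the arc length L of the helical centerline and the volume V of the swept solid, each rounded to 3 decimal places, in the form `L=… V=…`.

2πR = 2π·27.5 = 172.787596
per-turn = √(172.787596² + 20²) = √(29855.5533 + 400) = √30255.5533 = 173.941235
L = 0.75 × 173.941235 = 130.455926
V = π·4² × L = 50.265482 × 130.455926 = 6557.430081

L=130.456 V=6557.430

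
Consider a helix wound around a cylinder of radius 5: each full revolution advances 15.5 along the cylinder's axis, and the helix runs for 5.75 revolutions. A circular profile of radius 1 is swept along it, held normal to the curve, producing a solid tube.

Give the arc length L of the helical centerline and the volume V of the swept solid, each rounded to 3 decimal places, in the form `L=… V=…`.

2πR = 2π·5 = 31.415927
per-turn = √(31.415927² + 15.5²) = √(986.9604 + 240.25) = √1227.2104 = 35.031563
L = 5.75 × 35.031563 = 201.431490
V = π·1² × L = 3.141593 × 201.431490 = 632.815689

L=201.431 V=632.816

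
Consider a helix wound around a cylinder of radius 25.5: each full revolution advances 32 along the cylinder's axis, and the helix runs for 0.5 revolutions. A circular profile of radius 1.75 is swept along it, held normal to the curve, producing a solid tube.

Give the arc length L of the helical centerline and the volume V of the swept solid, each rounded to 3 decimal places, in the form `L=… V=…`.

L=81.693 V=785.977

2πR = 2π·25.5 = 160.221225
per-turn = √(160.221225² + 32²) = √(25670.8410 + 1024) = √26694.8410 = 163.385559
L = 0.5 × 163.385559 = 81.692780
V = π·1.75² × L = 9.621128 × 81.692780 = 785.976650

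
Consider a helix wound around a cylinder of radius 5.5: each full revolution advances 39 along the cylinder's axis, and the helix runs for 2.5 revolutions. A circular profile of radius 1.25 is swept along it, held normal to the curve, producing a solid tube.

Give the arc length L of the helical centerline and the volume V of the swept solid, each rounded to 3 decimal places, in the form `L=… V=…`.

L=130.269 V=639.459

2πR = 2π·5.5 = 34.557519
per-turn = √(34.557519² + 39²) = √(1194.2221 + 1521) = √2715.2221 = 52.107793
L = 2.5 × 52.107793 = 130.269483
V = π·1.25² × L = 4.908739 × 130.269483 = 639.458832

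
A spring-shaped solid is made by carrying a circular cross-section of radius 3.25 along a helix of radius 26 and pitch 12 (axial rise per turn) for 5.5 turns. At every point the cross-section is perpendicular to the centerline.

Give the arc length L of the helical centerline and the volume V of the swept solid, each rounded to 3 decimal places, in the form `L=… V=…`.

2πR = 2π·26 = 163.362818
per-turn = √(163.362818² + 12²) = √(26687.4103 + 144) = √26831.4103 = 163.802962
L = 5.5 × 163.802962 = 900.916290
V = π·3.25² × L = 33.183072 × 900.916290 = 29895.170481

L=900.916 V=29895.170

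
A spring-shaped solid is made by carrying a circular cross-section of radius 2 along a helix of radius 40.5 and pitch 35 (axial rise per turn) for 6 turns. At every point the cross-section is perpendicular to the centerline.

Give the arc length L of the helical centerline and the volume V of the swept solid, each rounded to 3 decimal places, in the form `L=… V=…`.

L=1541.188 V=19367.142

2πR = 2π·40.5 = 254.469005
per-turn = √(254.469005² + 35²) = √(64754.4745 + 1225) = √65979.4745 = 256.864701
L = 6 × 256.864701 = 1541.188204
V = π·2² × L = 12.566371 × 1541.188204 = 19367.142162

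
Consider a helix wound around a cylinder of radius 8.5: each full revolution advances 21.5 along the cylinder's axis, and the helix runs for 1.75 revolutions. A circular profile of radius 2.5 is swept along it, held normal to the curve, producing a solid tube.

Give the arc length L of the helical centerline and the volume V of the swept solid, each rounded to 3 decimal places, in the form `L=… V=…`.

L=100.751 V=1978.250

2πR = 2π·8.5 = 53.407075
per-turn = √(53.407075² + 21.5²) = √(2852.3157 + 462.25) = √3314.5657 = 57.572265
L = 1.75 × 57.572265 = 100.751463
V = π·2.5² × L = 19.634954 × 100.751463 = 1978.250357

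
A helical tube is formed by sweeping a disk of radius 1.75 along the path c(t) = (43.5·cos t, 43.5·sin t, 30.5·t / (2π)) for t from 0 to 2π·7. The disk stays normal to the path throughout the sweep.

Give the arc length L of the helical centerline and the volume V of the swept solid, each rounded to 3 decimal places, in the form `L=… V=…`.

L=1925.105 V=18521.685

2πR = 2π·43.5 = 273.318561
per-turn = √(273.318561² + 30.5²) = √(74703.0357 + 930.25) = √75633.2857 = 275.015065
L = 7 × 275.015065 = 1925.105452
V = π·1.75² × L = 9.621128 × 1925.105452 = 18521.685004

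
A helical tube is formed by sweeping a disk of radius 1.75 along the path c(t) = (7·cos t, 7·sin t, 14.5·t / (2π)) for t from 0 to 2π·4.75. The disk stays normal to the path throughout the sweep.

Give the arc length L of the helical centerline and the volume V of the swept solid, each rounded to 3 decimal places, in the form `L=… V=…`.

2πR = 2π·7 = 43.982297
per-turn = √(43.982297² + 14.5²) = √(1934.4425 + 210.25) = √2144.6925 = 46.310824
L = 4.75 × 46.310824 = 219.976416
V = π·1.75² × L = 9.621128 × 219.976416 = 2116.421148

L=219.976 V=2116.421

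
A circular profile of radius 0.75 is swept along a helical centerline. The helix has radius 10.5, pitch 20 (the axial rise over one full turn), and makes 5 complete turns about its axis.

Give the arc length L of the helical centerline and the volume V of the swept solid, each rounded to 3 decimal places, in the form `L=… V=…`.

L=344.692 V=609.121

2πR = 2π·10.5 = 65.973446
per-turn = √(65.973446² + 20²) = √(4352.4955 + 400) = √4752.4955 = 68.938346
L = 5 × 68.938346 = 344.691730
V = π·0.75² × L = 1.767146 × 344.691730 = 609.120566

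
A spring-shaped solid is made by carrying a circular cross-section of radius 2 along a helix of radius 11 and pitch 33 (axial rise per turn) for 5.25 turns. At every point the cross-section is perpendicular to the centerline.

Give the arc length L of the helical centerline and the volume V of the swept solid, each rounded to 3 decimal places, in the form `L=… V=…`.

L=402.093 V=5052.846

2πR = 2π·11 = 69.115038
per-turn = √(69.115038² + 33²) = √(4776.8885 + 1089) = √5865.8885 = 76.589089
L = 5.25 × 76.589089 = 402.092716
V = π·2² × L = 12.566371 × 402.092716 = 5052.846096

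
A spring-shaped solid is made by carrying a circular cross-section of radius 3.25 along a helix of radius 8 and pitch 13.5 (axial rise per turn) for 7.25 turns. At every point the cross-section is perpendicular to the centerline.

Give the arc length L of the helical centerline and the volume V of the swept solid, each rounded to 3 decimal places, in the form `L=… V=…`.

L=377.339 V=12521.276

2πR = 2π·8 = 50.265482
per-turn = √(50.265482² + 13.5²) = √(2526.6187 + 182.25) = √2708.8687 = 52.046794
L = 7.25 × 52.046794 = 377.339254
V = π·3.25² × L = 33.183072 × 377.339254 = 12521.275779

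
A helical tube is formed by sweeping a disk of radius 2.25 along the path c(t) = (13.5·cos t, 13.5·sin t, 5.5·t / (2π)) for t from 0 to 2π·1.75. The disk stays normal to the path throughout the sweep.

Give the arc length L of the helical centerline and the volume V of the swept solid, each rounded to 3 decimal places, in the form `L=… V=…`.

2πR = 2π·13.5 = 84.823002
per-turn = √(84.823002² + 5.5²) = √(7194.9416 + 30.25) = √7225.1916 = 85.001127
L = 1.75 × 85.001127 = 148.751972
V = π·2.25² × L = 15.904313 × 148.751972 = 2365.797900

L=148.752 V=2365.798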